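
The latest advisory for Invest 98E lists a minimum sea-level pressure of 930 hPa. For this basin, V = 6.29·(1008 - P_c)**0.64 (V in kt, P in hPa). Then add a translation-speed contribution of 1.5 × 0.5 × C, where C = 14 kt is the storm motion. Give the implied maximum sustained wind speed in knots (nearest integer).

113 kt

ΔP = 1008 − 930 = 78 hPa.
78^0.64 ≈ 16.253.
V ≈ 6.29 × 16.253 ≈ 102.2 kt.
Translation term: 1.5 × 0.5 × 14 = 10.5 kt.
Corrected V ≈ 112.7 kt → 113 kt.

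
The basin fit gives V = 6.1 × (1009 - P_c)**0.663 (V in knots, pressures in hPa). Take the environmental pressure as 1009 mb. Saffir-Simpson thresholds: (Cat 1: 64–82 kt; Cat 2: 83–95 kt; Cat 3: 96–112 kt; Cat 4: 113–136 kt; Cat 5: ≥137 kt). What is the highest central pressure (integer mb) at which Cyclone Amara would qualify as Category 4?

927 mb

Category 4 begins at V = 113 kt.
Required ΔP = (113/6.1)^(1/0.663) = 18.525^1.508 ≈ 81.68 mb.
P_c ≤ 1009 − 81.68 = 927.32, so the highest integer P_c is 927 mb.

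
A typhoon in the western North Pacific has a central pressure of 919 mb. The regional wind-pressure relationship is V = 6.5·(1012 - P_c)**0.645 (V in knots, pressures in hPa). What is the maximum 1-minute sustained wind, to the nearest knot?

ΔP = 1012 − 919 = 93 mb.
93^0.645 ≈ 18.607.
V ≈ 6.5 × 18.607 ≈ 120.9 kt.

121 kt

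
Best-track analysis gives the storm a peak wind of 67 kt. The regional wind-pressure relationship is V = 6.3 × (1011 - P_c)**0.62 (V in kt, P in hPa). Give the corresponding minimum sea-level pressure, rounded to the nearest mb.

ΔP = (V / 6.3)^(1/0.62) = (67/6.3)^1.613.
67/6.3 = 10.635; 10.635^1.613 ≈ 45.29 mb.
P_c = 1011 − 45.29 = 965.71 ≈ 966 mb.

966 mb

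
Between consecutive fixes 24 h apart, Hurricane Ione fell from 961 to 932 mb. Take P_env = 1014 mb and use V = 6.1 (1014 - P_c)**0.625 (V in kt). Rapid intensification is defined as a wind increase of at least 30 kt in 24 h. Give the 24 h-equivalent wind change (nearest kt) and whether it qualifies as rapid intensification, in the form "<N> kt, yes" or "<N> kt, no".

23 kt, no

V₁: ΔP = 53, V ≈ 6.1 × 53^0.625 ≈ 72.95 kt.
V₂: ΔP = 82, V ≈ 6.1 × 82^0.625 ≈ 95.82 kt.
ΔV over 24 h = 22.87 kt → 24 h equivalent = 22.87 × 24/24 ≈ 22.87 kt.
23 kt < 30 kt ⇒ not rapid intensification.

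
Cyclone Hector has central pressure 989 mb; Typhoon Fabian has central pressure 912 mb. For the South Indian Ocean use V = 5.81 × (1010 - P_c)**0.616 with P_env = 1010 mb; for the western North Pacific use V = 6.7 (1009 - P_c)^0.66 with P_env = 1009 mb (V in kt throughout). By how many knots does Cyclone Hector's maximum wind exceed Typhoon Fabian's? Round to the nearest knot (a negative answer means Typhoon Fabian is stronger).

Cyclone Hector: ΔP = 21; V ≈ 5.81 × 21^0.616 ≈ 37.90 kt.
Typhoon Fabian: ΔP = 97; V ≈ 6.7 × 97^0.66 ≈ 137.20 kt.
Difference ≈ 37.90 − 137.20 = -99.30 → -99 kt.

-99 kt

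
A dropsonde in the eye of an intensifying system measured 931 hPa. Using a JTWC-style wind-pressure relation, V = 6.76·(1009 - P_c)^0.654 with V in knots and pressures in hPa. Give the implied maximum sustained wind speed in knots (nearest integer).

ΔP = 1009 − 931 = 78 hPa.
78^0.654 ≈ 17.275.
V ≈ 6.76 × 17.275 ≈ 116.8 kt.

117 kt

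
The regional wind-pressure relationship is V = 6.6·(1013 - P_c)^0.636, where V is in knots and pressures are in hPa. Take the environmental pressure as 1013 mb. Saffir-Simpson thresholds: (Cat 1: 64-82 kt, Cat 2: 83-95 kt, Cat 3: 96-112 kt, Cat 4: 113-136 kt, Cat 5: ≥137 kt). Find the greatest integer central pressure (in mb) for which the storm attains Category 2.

959 mb

Category 2 begins at V = 83 kt.
Required ΔP = (83/6.6)^(1/0.636) = 12.576^1.572 ≈ 53.56 mb.
P_c ≤ 1013 − 53.56 = 959.44, so the highest integer P_c is 959 mb.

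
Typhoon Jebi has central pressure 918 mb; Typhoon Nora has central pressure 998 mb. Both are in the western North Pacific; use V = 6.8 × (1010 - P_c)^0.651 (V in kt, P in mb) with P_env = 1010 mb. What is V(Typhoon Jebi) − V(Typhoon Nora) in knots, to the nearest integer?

95 kt

Typhoon Jebi: ΔP = 92; V ≈ 6.8 × 92^0.651 ≈ 129.10 kt.
Typhoon Nora: ΔP = 12; V ≈ 6.8 × 12^0.651 ≈ 34.28 kt.
Difference ≈ 129.10 − 34.28 = 94.82 → 95 kt.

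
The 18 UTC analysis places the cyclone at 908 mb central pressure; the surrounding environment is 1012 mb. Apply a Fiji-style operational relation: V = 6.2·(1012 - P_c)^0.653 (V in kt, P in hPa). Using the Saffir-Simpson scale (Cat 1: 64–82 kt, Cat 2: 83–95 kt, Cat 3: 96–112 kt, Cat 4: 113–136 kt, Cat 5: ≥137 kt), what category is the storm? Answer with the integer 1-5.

4

ΔP = 1012 − 908 = 104 mb.
V ≈ 6.2 × 104^0.653 = 6.2 × 20.76 ≈ 129 kt.
129 kt falls in the Category 4 band.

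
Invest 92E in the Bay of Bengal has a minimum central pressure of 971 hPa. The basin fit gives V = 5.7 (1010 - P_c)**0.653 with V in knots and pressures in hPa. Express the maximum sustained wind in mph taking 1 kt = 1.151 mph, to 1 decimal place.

ΔP = 1010 − 971 = 39 hPa.
V ≈ 5.7 × 39^0.653 = 5.7 × 10.939 ≈ 62.351 kt.
62.351 × 1.151 ≈ 71.77 mph → 71.8 mph.

71.8 mph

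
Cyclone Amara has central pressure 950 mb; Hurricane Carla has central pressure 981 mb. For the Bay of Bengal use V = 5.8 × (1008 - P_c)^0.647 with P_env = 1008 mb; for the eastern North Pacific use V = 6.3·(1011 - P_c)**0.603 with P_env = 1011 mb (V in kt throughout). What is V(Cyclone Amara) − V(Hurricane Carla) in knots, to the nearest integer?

31 kt

Cyclone Amara: ΔP = 58; V ≈ 5.8 × 58^0.647 ≈ 80.24 kt.
Hurricane Carla: ΔP = 30; V ≈ 6.3 × 30^0.603 ≈ 48.98 kt.
Difference ≈ 80.24 − 48.98 = 31.26 → 31 kt.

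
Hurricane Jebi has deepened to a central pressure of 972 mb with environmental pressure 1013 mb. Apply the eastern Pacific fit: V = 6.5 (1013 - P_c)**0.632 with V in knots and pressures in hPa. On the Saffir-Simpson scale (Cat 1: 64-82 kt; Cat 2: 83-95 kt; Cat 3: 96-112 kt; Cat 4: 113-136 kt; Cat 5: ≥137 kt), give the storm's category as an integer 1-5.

1

ΔP = 1013 − 972 = 41 mb.
V ≈ 6.5 × 41^0.632 = 6.5 × 10.45 ≈ 68 kt.
68 kt falls in the Category 1 band.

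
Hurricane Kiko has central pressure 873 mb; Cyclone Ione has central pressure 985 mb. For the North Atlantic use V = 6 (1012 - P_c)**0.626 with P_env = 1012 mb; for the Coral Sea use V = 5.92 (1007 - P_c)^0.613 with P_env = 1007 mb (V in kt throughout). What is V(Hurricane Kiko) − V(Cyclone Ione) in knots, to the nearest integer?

92 kt

Hurricane Kiko: ΔP = 139; V ≈ 6 × 139^0.626 ≈ 131.73 kt.
Cyclone Ione: ΔP = 22; V ≈ 5.92 × 22^0.613 ≈ 39.38 kt.
Difference ≈ 131.73 − 39.38 = 92.35 → 92 kt.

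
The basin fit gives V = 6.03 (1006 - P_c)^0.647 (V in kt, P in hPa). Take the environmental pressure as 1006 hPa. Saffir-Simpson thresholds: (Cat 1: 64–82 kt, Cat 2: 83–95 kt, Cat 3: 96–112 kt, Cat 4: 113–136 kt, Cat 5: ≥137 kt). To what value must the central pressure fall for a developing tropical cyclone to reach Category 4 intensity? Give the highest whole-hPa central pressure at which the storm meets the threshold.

Category 4 begins at V = 113 kt.
Required ΔP = (113/6.03)^(1/0.647) = 18.740^1.546 ≈ 92.72 hPa.
P_c ≤ 1006 − 92.72 = 913.28, so the highest integer P_c is 913 hPa.

913 hPa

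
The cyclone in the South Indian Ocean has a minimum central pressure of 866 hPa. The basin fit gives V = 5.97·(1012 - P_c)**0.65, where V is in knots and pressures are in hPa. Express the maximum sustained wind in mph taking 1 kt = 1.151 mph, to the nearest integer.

175 mph

ΔP = 1012 − 866 = 146 hPa.
V ≈ 5.97 × 146^0.65 = 5.97 × 25.517 ≈ 152.336 kt.
152.336 × 1.151 ≈ 175.34 mph → 175 mph.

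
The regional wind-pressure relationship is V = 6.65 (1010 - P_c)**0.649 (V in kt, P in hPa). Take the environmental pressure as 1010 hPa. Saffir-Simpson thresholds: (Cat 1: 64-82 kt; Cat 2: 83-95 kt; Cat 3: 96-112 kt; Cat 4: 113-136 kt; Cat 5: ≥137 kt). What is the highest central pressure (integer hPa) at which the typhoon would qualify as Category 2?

961 hPa

Category 2 begins at V = 83 kt.
Required ΔP = (83/6.65)^(1/0.649) = 12.481^1.541 ≈ 48.88 hPa.
P_c ≤ 1010 − 48.88 = 961.12, so the highest integer P_c is 961 hPa.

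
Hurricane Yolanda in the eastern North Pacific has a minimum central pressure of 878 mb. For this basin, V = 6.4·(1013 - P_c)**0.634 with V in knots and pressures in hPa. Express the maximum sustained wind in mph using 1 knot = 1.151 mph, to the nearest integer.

ΔP = 1013 − 878 = 135 mb.
V ≈ 6.4 × 135^0.634 = 6.4 × 22.420 ≈ 143.487 kt.
143.487 × 1.151 ≈ 165.15 mph → 165 mph.

165 mph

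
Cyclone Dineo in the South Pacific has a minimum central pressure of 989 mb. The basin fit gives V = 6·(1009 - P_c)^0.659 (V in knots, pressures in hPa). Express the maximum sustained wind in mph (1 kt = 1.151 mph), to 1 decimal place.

ΔP = 1009 − 989 = 20 mb.
V ≈ 6 × 20^0.659 = 6 × 7.201 ≈ 43.205 kt.
43.205 × 1.151 ≈ 49.73 mph → 49.7 mph.

49.7 mph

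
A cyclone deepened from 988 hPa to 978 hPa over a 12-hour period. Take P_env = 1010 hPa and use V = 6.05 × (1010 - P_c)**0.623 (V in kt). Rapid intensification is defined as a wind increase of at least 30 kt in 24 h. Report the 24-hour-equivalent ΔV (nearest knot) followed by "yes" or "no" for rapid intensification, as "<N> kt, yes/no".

V₁: ΔP = 22, V ≈ 6.05 × 22^0.623 ≈ 41.50 kt.
V₂: ΔP = 32, V ≈ 6.05 × 32^0.623 ≈ 52.42 kt.
ΔV over 12 h = 10.92 kt → 24 h equivalent = 10.92 × 24/12 ≈ 21.84 kt.
22 kt < 30 kt ⇒ not rapid intensification.

22 kt, no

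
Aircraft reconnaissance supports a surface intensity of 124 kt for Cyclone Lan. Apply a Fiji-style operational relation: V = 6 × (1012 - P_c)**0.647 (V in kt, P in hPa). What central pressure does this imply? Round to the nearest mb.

ΔP = (V / 6)^(1/0.647) = (124/6)^1.546.
124/6 = 20.667; 20.667^1.546 ≈ 107.86 mb.
P_c = 1012 − 107.86 = 904.14 ≈ 904 mb.

904 mb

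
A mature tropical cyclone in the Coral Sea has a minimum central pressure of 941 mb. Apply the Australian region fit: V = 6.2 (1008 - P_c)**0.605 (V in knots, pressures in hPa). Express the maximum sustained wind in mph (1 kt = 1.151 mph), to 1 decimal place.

90.8 mph

ΔP = 1008 − 941 = 67 mb.
V ≈ 6.2 × 67^0.605 = 6.2 × 12.728 ≈ 78.916 kt.
78.916 × 1.151 ≈ 90.83 mph → 90.8 mph.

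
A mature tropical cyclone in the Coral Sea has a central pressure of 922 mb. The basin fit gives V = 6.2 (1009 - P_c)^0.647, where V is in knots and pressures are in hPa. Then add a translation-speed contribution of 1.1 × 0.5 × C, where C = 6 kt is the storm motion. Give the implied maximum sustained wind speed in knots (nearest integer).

115 kt

ΔP = 1009 − 922 = 87 mb.
87^0.647 ≈ 17.983.
V ≈ 6.2 × 17.983 ≈ 111.5 kt.
Translation term: 1.1 × 0.5 × 6 = 3.3 kt.
Corrected V ≈ 114.8 kt → 115 kt.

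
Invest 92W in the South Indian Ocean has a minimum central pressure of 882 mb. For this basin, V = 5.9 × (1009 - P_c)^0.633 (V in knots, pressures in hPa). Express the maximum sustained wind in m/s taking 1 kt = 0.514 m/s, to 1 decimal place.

ΔP = 1009 − 882 = 127 mb.
V ≈ 5.9 × 127^0.633 = 5.9 × 21.464 ≈ 126.637 kt.
126.637 × 0.514 ≈ 65.09 m/s → 65.1 m/s.

65.1 m/s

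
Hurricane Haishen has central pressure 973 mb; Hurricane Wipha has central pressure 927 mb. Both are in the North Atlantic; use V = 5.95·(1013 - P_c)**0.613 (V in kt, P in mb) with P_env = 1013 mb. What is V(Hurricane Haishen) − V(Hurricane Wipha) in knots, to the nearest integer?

Hurricane Haishen: ΔP = 40; V ≈ 5.95 × 40^0.613 ≈ 57.09 kt.
Hurricane Wipha: ΔP = 86; V ≈ 5.95 × 86^0.613 ≈ 91.28 kt.
Difference ≈ 57.09 − 91.28 = -34.19 → -34 kt.

-34 kt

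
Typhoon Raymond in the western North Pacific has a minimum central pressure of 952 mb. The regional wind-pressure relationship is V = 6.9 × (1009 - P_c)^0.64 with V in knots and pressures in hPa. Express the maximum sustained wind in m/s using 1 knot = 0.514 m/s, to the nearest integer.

47 m/s

ΔP = 1009 − 952 = 57 mb.
V ≈ 6.9 × 57^0.64 = 6.9 × 13.297 ≈ 91.751 kt.
91.751 × 0.514 ≈ 47.16 m/s → 47 m/s.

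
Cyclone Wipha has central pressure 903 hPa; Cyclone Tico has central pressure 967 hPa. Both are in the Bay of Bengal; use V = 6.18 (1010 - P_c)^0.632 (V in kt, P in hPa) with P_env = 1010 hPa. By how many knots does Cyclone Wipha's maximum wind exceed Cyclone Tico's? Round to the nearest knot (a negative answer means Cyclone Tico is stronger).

52 kt

Cyclone Wipha: ΔP = 107; V ≈ 6.18 × 107^0.632 ≈ 118.46 kt.
Cyclone Tico: ΔP = 43; V ≈ 6.18 × 43^0.632 ≈ 66.58 kt.
Difference ≈ 118.46 − 66.58 = 51.88 → 52 kt.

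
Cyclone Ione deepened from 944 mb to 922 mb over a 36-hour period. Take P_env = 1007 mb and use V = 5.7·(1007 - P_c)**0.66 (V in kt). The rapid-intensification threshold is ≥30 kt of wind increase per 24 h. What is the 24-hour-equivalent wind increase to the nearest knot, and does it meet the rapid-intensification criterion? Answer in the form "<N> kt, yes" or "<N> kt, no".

13 kt, no

V₁: ΔP = 63, V ≈ 5.7 × 63^0.66 ≈ 87.79 kt.
V₂: ΔP = 85, V ≈ 5.7 × 85^0.66 ≈ 106.98 kt.
ΔV over 36 h = 19.19 kt → 24 h equivalent = 19.19 × 24/36 ≈ 12.79 kt.
13 kt < 30 kt ⇒ not rapid intensification.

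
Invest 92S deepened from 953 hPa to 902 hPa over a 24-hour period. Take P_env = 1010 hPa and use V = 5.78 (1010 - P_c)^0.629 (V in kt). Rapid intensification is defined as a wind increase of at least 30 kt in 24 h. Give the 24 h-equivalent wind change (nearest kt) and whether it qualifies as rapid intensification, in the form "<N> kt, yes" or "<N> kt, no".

36 kt, yes

V₁: ΔP = 57, V ≈ 5.78 × 57^0.629 ≈ 73.51 kt.
V₂: ΔP = 108, V ≈ 5.78 × 108^0.629 ≈ 109.89 kt.
ΔV over 24 h = 36.38 kt → 24 h equivalent = 36.38 × 24/24 ≈ 36.38 kt.
36 kt ≥ 30 kt ⇒ rapid intensification.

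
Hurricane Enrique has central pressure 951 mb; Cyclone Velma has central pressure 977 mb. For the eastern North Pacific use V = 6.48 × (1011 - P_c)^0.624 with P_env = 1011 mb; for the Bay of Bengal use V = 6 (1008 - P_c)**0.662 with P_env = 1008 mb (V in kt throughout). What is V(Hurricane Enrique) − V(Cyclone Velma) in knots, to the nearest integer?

Hurricane Enrique: ΔP = 60; V ≈ 6.48 × 60^0.624 ≈ 83.40 kt.
Cyclone Velma: ΔP = 31; V ≈ 6 × 31^0.662 ≈ 58.27 kt.
Difference ≈ 83.40 − 58.27 = 25.13 → 25 kt.

25 kt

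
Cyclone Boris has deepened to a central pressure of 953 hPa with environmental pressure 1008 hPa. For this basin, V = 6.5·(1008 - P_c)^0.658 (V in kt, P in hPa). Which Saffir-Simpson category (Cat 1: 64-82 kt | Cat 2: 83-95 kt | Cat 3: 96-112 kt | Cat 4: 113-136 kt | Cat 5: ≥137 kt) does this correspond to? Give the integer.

ΔP = 1008 − 953 = 55 hPa.
V ≈ 6.5 × 55^0.658 = 6.5 × 13.97 ≈ 91 kt.
91 kt falls in the Category 2 band.

2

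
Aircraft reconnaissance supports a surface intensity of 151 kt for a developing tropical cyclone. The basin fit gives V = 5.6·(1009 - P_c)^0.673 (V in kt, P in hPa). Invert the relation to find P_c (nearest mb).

875 mb

ΔP = (V / 5.6)^(1/0.673) = (151/5.6)^1.486.
151/5.6 = 26.964; 26.964^1.486 ≈ 133.66 mb.
P_c = 1009 − 133.66 = 875.34 ≈ 875 mb.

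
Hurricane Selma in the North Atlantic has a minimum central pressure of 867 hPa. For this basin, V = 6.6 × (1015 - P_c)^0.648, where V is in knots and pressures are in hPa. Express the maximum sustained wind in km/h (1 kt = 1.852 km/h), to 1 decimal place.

311.5 km/h

ΔP = 1015 − 867 = 148 hPa.
V ≈ 6.6 × 148^0.648 = 6.6 × 25.488 ≈ 168.218 kt.
168.218 × 1.852 ≈ 311.54 km/h → 311.5 km/h.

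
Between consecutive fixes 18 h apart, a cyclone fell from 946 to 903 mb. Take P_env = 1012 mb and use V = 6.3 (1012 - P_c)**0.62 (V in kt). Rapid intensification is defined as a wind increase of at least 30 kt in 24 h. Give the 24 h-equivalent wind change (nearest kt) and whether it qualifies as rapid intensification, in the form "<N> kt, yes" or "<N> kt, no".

V₁: ΔP = 66, V ≈ 6.3 × 66^0.62 ≈ 84.62 kt.
V₂: ΔP = 109, V ≈ 6.3 × 109^0.62 ≈ 115.49 kt.
ΔV over 18 h = 30.87 kt → 24 h equivalent = 30.87 × 24/18 ≈ 41.16 kt.
41 kt ≥ 30 kt ⇒ rapid intensification.

41 kt, yes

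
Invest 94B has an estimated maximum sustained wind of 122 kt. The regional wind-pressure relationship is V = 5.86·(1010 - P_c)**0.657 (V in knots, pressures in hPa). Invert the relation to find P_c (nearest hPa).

ΔP = (V / 5.86)^(1/0.657) = (122/5.86)^1.522.
122/5.86 = 20.819; 20.819^1.522 ≈ 101.58 hPa.
P_c = 1010 − 101.58 = 908.42 ≈ 908 hPa.

908 hPa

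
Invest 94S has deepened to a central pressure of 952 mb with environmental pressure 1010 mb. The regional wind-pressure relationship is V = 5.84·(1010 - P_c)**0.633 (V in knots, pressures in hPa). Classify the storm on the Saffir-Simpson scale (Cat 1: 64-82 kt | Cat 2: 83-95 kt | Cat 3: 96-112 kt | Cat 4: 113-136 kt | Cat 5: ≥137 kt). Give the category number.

1

ΔP = 1010 − 952 = 58 mb.
V ≈ 5.84 × 58^0.633 = 5.84 × 13.07 ≈ 76 kt.
76 kt falls in the Category 1 band.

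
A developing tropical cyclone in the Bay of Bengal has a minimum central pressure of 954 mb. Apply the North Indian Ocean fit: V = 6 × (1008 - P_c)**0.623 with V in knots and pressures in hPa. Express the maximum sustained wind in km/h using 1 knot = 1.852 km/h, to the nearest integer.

133 km/h

ΔP = 1008 − 954 = 54 mb.
V ≈ 6 × 54^0.623 = 6 × 12.003 ≈ 72.017 kt.
72.017 × 1.852 ≈ 133.37 km/h → 133 km/h.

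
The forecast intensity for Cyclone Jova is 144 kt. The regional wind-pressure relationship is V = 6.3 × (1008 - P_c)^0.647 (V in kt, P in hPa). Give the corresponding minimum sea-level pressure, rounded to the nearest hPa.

ΔP = (V / 6.3)^(1/0.647) = (144/6.3)^1.546.
144/6.3 = 22.857; 22.857^1.546 ≈ 126.04 hPa.
P_c = 1008 − 126.04 = 881.96 ≈ 882 hPa.

882 hPa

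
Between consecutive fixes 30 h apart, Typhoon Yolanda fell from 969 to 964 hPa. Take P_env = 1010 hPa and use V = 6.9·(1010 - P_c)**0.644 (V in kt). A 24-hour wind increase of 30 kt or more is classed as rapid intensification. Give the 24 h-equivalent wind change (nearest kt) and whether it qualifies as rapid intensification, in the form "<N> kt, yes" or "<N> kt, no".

5 kt, no

V₁: ΔP = 41, V ≈ 6.9 × 41^0.644 ≈ 75.42 kt.
V₂: ΔP = 46, V ≈ 6.9 × 46^0.644 ≈ 81.22 kt.
ΔV over 30 h = 5.80 kt → 24 h equivalent = 5.80 × 24/30 ≈ 4.64 kt.
5 kt < 30 kt ⇒ not rapid intensification.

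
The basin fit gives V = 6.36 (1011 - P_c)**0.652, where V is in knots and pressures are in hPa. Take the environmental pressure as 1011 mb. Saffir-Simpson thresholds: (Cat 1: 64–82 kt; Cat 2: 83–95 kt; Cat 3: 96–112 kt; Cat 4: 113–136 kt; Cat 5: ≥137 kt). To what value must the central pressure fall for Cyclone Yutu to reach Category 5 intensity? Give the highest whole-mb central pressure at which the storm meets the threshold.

900 mb

Category 5 begins at V = 137 kt.
Required ΔP = (137/6.36)^(1/0.652) = 21.541^1.534 ≈ 110.89 mb.
P_c ≤ 1011 − 110.89 = 900.11, so the highest integer P_c is 900 mb.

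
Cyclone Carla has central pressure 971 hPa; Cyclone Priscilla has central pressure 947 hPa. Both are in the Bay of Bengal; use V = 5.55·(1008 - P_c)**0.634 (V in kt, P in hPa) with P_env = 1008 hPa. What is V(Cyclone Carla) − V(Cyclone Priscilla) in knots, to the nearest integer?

-20 kt

Cyclone Carla: ΔP = 37; V ≈ 5.55 × 37^0.634 ≈ 54.77 kt.
Cyclone Priscilla: ΔP = 61; V ≈ 5.55 × 61^0.634 ≈ 75.20 kt.
Difference ≈ 54.77 − 75.20 = -20.43 → -20 kt.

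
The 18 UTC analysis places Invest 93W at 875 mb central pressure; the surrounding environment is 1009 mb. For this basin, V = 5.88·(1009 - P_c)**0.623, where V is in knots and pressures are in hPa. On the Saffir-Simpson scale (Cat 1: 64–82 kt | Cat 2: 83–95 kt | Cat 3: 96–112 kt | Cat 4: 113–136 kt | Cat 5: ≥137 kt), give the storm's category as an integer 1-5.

4

ΔP = 1009 − 875 = 134 mb.
V ≈ 5.88 × 134^0.623 = 5.88 × 21.14 ≈ 124 kt.
124 kt falls in the Category 4 band.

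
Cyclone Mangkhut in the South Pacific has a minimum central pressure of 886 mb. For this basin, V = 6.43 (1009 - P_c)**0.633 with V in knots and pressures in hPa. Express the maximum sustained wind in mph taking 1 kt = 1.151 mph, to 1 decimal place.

ΔP = 1009 − 886 = 123 mb.
V ≈ 6.43 × 123^0.633 = 6.43 × 21.033 ≈ 135.245 kt.
135.245 × 1.151 ≈ 155.67 mph → 155.7 mph.

155.7 mph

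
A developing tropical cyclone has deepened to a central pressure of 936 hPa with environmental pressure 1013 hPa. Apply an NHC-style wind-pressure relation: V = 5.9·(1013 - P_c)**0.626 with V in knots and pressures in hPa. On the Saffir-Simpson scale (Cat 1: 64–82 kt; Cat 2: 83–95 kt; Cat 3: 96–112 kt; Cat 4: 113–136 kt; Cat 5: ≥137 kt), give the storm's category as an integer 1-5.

ΔP = 1013 − 936 = 77 hPa.
V ≈ 5.9 × 77^0.626 = 5.9 × 15.17 ≈ 89 kt.
89 kt falls in the Category 2 band.

2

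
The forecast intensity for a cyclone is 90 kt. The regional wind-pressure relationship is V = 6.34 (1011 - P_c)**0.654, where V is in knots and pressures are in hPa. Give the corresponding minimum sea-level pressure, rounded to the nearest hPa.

ΔP = (V / 6.34)^(1/0.654) = (90/6.34)^1.529.
90/6.34 = 14.196; 14.196^1.529 ≈ 57.77 hPa.
P_c = 1011 − 57.77 = 953.23 ≈ 953 hPa.

953 hPa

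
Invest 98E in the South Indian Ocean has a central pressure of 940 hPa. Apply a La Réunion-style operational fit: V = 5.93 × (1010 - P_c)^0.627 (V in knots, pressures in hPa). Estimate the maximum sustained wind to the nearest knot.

85 kt

ΔP = 1010 − 940 = 70 hPa.
70^0.627 ≈ 14.351.
V ≈ 5.93 × 14.351 ≈ 85.1 kt.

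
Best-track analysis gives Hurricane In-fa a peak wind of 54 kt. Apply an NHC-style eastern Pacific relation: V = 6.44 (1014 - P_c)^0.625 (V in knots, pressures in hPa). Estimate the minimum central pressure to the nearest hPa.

984 hPa

ΔP = (V / 6.44)^(1/0.625) = (54/6.44)^1.600.
54/6.44 = 8.385; 8.385^1.600 ≈ 30.03 hPa.
P_c = 1014 − 30.03 = 983.97 ≈ 984 hPa.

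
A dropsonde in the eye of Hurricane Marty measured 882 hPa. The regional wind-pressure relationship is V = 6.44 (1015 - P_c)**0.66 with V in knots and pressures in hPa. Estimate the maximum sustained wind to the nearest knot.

ΔP = 1015 − 882 = 133 hPa.
133^0.66 ≈ 25.220.
V ≈ 6.44 × 25.220 ≈ 162.4 kt.

162 kt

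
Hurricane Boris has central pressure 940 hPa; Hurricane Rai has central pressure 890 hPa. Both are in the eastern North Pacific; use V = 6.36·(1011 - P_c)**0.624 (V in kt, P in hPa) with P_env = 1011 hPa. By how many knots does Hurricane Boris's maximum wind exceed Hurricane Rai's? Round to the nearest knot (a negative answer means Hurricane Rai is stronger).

Hurricane Boris: ΔP = 71; V ≈ 6.36 × 71^0.624 ≈ 90.92 kt.
Hurricane Rai: ΔP = 121; V ≈ 6.36 × 121^0.624 ≈ 126.80 kt.
Difference ≈ 90.92 − 126.80 = -35.88 → -36 kt.

-36 kt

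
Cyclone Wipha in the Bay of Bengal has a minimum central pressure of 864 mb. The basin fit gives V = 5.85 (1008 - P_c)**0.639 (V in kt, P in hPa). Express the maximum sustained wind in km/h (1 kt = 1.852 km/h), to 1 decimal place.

259.4 km/h

ΔP = 1008 − 864 = 144 mb.
V ≈ 5.85 × 144^0.639 = 5.85 × 23.944 ≈ 140.071 kt.
140.071 × 1.852 ≈ 259.41 km/h → 259.4 km/h.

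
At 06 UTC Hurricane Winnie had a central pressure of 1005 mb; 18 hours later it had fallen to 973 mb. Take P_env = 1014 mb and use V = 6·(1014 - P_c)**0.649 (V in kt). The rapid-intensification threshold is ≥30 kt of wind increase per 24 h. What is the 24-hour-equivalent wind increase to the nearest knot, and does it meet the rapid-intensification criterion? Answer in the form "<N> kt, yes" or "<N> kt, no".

V₁: ΔP = 9, V ≈ 6 × 9^0.649 ≈ 24.97 kt.
V₂: ΔP = 41, V ≈ 6 × 41^0.649 ≈ 66.81 kt.
ΔV over 18 h = 41.84 kt → 24 h equivalent = 41.84 × 24/18 ≈ 55.79 kt.
56 kt ≥ 30 kt ⇒ rapid intensification.

56 kt, yes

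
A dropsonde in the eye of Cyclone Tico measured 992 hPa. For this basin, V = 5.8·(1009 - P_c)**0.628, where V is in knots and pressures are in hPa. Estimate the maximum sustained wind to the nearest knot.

34 kt

ΔP = 1009 − 992 = 17 hPa.
17^0.628 ≈ 5.925.
V ≈ 5.8 × 5.925 ≈ 34.4 kt.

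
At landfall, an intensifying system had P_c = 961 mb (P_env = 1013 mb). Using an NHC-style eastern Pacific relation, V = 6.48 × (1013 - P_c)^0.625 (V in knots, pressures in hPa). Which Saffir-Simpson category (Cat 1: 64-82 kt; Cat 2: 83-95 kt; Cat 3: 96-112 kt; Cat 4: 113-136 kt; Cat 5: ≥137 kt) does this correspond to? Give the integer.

1

ΔP = 1013 − 961 = 52 mb.
V ≈ 6.48 × 52^0.625 = 6.48 × 11.82 ≈ 77 kt.
77 kt falls in the Category 1 band.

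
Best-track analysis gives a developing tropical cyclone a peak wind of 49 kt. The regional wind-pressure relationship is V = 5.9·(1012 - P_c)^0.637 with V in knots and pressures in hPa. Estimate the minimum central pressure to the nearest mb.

ΔP = (V / 5.9)^(1/0.637) = (49/5.9)^1.570.
49/5.9 = 8.305; 8.305^1.570 ≈ 27.75 mb.
P_c = 1012 − 27.75 = 984.25 ≈ 984 mb.

984 mb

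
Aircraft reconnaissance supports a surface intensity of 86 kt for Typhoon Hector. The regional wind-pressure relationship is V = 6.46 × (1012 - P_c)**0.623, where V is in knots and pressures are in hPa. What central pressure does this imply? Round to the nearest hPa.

ΔP = (V / 6.46)^(1/0.623) = (86/6.46)^1.605.
86/6.46 = 13.313; 13.313^1.605 ≈ 63.77 hPa.
P_c = 1012 − 63.77 = 948.23 ≈ 948 hPa.

948 hPa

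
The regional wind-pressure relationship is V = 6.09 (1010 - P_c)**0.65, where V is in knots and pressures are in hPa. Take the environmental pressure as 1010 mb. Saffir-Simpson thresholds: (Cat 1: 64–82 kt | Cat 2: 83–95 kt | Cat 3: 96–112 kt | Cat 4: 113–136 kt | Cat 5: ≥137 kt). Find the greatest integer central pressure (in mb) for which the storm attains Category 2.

Category 2 begins at V = 83 kt.
Required ΔP = (83/6.09)^(1/0.65) = 13.629^1.538 ≈ 55.63 mb.
P_c ≤ 1010 − 55.63 = 954.37, so the highest integer P_c is 954 mb.

954 mb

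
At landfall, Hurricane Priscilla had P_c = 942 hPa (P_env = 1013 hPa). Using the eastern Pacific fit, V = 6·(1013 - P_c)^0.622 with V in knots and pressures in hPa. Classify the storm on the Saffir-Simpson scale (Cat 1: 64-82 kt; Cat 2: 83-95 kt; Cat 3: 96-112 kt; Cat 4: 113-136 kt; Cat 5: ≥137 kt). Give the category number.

ΔP = 1013 − 942 = 71 hPa.
V ≈ 6 × 71^0.622 = 6 × 14.17 ≈ 85 kt.
85 kt falls in the Category 2 band.

2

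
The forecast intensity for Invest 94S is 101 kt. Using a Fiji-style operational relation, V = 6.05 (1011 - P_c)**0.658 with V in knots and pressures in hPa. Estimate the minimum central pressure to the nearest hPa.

ΔP = (V / 6.05)^(1/0.658) = (101/6.05)^1.520.
101/6.05 = 16.694; 16.694^1.520 ≈ 72.11 hPa.
P_c = 1011 − 72.11 = 938.89 ≈ 939 hPa.

939 hPa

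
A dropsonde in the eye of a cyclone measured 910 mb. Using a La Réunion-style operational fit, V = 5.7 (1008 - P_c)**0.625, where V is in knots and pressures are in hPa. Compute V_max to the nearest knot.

ΔP = 1008 − 910 = 98 mb.
98^0.625 ≈ 17.560.
V ≈ 5.7 × 17.560 ≈ 100.1 kt.

100 kt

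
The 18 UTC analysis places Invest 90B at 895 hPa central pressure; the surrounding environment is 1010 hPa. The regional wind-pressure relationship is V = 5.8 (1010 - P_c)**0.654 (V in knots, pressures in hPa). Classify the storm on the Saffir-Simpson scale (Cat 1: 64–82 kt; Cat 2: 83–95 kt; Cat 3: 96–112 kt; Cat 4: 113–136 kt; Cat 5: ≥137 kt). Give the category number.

ΔP = 1010 − 895 = 115 hPa.
V ≈ 5.8 × 115^0.654 = 5.8 × 22.27 ≈ 129 kt.
129 kt falls in the Category 4 band.

4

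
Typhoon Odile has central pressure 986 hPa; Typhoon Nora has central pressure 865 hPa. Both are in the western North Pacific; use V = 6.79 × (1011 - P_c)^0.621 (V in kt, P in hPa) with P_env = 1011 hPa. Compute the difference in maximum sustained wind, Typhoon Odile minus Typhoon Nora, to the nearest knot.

Typhoon Odile: ΔP = 25; V ≈ 6.79 × 25^0.621 ≈ 50.12 kt.
Typhoon Nora: ΔP = 146; V ≈ 6.79 × 146^0.621 ≈ 149.95 kt.
Difference ≈ 50.12 − 149.95 = -99.83 → -100 kt.

-100 kt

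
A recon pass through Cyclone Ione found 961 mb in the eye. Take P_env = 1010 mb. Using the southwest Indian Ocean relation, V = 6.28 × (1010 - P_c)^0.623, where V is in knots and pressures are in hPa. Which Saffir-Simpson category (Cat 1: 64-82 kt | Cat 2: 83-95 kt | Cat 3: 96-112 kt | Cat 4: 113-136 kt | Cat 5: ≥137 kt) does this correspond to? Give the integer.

ΔP = 1010 − 961 = 49 mb.
V ≈ 6.28 × 49^0.623 = 6.28 × 11.30 ≈ 71 kt.
71 kt falls in the Category 1 band.

1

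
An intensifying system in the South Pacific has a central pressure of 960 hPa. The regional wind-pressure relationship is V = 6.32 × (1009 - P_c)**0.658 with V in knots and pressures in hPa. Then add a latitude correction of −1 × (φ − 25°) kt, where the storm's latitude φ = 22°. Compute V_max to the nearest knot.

ΔP = 1009 − 960 = 49 hPa.
49^0.658 ≈ 12.946.
V ≈ 6.32 × 12.946 ≈ 81.8 kt.
Latitude correction: −1 × (22 − 25) = 3 kt.
Corrected V ≈ 84.8 kt → 85 kt.

85 kt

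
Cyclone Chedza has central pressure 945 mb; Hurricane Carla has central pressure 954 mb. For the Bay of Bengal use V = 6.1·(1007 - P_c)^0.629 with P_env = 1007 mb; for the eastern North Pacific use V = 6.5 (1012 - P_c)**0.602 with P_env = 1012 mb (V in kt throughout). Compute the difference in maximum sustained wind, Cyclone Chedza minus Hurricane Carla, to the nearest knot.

Cyclone Chedza: ΔP = 62; V ≈ 6.1 × 62^0.629 ≈ 81.80 kt.
Hurricane Carla: ΔP = 58; V ≈ 6.5 × 58^0.602 ≈ 74.90 kt.
Difference ≈ 81.80 − 74.90 = 6.90 → 7 kt.

7 kt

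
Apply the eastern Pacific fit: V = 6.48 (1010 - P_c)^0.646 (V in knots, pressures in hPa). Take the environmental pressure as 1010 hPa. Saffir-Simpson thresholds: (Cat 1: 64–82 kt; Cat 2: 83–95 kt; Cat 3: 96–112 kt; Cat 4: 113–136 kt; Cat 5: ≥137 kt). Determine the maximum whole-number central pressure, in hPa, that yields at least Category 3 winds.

945 hPa

Category 3 begins at V = 96 kt.
Required ΔP = (96/6.48)^(1/0.646) = 14.815^1.548 ≈ 64.90 hPa.
P_c ≤ 1010 − 64.90 = 945.10, so the highest integer P_c is 945 hPa.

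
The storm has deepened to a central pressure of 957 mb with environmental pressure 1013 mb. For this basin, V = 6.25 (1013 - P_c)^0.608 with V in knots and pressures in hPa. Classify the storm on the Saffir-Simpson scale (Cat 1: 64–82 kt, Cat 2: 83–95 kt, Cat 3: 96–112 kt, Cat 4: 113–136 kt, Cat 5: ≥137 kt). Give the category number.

ΔP = 1013 − 957 = 56 mb.
V ≈ 6.25 × 56^0.608 = 6.25 × 11.56 ≈ 72 kt.
72 kt falls in the Category 1 band.

1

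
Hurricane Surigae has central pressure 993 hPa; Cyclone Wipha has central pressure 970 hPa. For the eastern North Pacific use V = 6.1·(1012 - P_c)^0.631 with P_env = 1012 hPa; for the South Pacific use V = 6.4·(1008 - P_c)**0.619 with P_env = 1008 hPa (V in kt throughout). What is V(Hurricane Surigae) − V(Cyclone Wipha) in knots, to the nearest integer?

-22 kt

Hurricane Surigae: ΔP = 19; V ≈ 6.1 × 19^0.631 ≈ 39.10 kt.
Cyclone Wipha: ΔP = 38; V ≈ 6.4 × 38^0.619 ≈ 60.82 kt.
Difference ≈ 39.10 − 60.82 = -21.72 → -22 kt.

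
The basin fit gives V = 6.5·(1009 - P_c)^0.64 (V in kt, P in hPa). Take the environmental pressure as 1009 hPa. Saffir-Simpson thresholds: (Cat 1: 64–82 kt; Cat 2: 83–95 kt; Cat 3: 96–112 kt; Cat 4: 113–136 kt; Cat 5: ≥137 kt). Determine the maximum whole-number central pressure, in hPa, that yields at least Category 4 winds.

Category 4 begins at V = 113 kt.
Required ΔP = (113/6.5)^(1/0.64) = 17.385^1.562 ≈ 86.65 hPa.
P_c ≤ 1009 − 86.65 = 922.35, so the highest integer P_c is 922 hPa.

922 hPa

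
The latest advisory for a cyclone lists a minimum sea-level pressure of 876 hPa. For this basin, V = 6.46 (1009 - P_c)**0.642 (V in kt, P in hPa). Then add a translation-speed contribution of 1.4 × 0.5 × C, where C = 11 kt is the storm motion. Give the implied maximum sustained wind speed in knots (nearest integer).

ΔP = 1009 − 876 = 133 hPa.
133^0.642 ≈ 23.095.
V ≈ 6.46 × 23.095 ≈ 149.2 kt.
Translation term: 1.4 × 0.5 × 11 = 7.7 kt.
Corrected V ≈ 156.9 kt → 157 kt.

157 kt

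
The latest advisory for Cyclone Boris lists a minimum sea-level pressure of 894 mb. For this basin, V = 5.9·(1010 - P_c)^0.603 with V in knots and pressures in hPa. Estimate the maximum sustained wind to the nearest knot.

104 kt

ΔP = 1010 − 894 = 116 mb.
116^0.603 ≈ 17.574.
V ≈ 5.9 × 17.574 ≈ 103.7 kt.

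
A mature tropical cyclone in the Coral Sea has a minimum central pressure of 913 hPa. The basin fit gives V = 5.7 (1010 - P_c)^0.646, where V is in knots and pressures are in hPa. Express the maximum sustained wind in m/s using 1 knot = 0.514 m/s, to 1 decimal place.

56.3 m/s

ΔP = 1010 − 913 = 97 hPa.
V ≈ 5.7 × 97^0.646 = 5.7 × 19.207 ≈ 109.479 kt.
109.479 × 0.514 ≈ 56.27 m/s → 56.3 m/s.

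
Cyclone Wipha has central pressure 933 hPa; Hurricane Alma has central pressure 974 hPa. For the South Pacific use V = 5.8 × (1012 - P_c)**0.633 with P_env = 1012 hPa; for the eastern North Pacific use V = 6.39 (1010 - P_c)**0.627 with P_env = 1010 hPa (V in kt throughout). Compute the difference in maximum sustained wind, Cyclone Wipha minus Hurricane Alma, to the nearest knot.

32 kt

Cyclone Wipha: ΔP = 79; V ≈ 5.8 × 79^0.633 ≈ 92.18 kt.
Hurricane Alma: ΔP = 36; V ≈ 6.39 × 36^0.627 ≈ 60.44 kt.
Difference ≈ 92.18 − 60.44 = 31.74 → 32 kt.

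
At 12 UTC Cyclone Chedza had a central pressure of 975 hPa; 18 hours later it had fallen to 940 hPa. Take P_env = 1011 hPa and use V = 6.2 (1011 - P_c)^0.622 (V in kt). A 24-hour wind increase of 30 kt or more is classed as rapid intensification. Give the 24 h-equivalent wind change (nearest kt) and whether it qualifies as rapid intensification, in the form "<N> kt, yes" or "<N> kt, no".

40 kt, yes

V₁: ΔP = 36, V ≈ 6.2 × 36^0.622 ≈ 57.60 kt.
V₂: ΔP = 71, V ≈ 6.2 × 71^0.622 ≈ 87.88 kt.
ΔV over 18 h = 30.28 kt → 24 h equivalent = 30.28 × 24/18 ≈ 40.37 kt.
40 kt ≥ 30 kt ⇒ rapid intensification.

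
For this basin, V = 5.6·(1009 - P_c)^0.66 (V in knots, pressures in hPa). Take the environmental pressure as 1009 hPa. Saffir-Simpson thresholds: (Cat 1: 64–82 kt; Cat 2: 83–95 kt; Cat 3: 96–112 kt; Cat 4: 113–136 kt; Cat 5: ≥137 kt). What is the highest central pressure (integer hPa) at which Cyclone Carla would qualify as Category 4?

914 hPa

Category 4 begins at V = 113 kt.
Required ΔP = (113/5.6)^(1/0.66) = 20.179^1.515 ≈ 94.87 hPa.
P_c ≤ 1009 − 94.87 = 914.13, so the highest integer P_c is 914 hPa.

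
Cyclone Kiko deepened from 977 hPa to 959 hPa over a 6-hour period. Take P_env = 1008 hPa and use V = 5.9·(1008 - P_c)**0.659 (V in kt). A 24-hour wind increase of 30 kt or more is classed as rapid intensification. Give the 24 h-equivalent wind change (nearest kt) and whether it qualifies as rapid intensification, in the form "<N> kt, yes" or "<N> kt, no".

V₁: ΔP = 31, V ≈ 5.9 × 31^0.659 ≈ 56.71 kt.
V₂: ΔP = 49, V ≈ 5.9 × 49^0.659 ≈ 76.68 kt.
ΔV over 6 h = 19.97 kt → 24 h equivalent = 19.97 × 24/6 ≈ 79.88 kt.
80 kt ≥ 30 kt ⇒ rapid intensification.

80 kt, yes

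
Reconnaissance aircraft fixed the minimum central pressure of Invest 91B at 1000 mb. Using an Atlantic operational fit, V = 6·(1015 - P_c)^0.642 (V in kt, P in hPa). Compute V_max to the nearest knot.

ΔP = 1015 − 1000 = 15 mb.
15^0.642 ≈ 5.689.
V ≈ 6 × 5.689 ≈ 34.1 kt.

34 kt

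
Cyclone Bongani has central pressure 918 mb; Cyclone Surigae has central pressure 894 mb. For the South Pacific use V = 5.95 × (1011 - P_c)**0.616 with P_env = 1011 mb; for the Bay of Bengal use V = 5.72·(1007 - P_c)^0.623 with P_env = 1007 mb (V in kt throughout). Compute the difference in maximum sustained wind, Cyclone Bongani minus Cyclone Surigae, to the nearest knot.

Cyclone Bongani: ΔP = 93; V ≈ 5.95 × 93^0.616 ≈ 97.07 kt.
Cyclone Surigae: ΔP = 113; V ≈ 5.72 × 113^0.623 ≈ 108.76 kt.
Difference ≈ 97.07 − 108.76 = -11.69 → -12 kt.

-12 kt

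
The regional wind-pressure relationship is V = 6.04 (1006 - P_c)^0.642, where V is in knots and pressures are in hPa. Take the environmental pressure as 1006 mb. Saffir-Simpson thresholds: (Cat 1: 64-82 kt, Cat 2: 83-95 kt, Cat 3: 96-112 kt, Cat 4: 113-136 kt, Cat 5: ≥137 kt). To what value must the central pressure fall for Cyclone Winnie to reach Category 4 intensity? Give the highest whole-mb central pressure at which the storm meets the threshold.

910 mb

Category 4 begins at V = 113 kt.
Required ΔP = (113/6.04)^(1/0.642) = 18.709^1.558 ≈ 95.80 mb.
P_c ≤ 1006 − 95.80 = 910.20, so the highest integer P_c is 910 mb.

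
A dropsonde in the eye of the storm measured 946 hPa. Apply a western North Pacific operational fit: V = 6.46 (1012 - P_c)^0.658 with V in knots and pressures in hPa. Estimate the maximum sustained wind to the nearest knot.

ΔP = 1012 − 946 = 66 hPa.
66^0.658 ≈ 15.749.
V ≈ 6.46 × 15.749 ≈ 101.7 kt.

102 kt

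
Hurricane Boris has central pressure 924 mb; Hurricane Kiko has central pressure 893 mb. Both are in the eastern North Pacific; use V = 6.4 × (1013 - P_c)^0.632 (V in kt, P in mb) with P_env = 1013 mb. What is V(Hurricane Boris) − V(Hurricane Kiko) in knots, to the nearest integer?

Hurricane Boris: ΔP = 89; V ≈ 6.4 × 89^0.632 ≈ 109.19 kt.
Hurricane Kiko: ΔP = 120; V ≈ 6.4 × 120^0.632 ≈ 131.89 kt.
Difference ≈ 109.19 − 131.89 = -22.70 → -23 kt.

-23 kt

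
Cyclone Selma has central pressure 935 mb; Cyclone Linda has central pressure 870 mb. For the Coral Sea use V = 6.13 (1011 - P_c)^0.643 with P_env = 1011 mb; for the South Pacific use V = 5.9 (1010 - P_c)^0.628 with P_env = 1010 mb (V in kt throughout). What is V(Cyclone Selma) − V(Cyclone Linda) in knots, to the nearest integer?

Cyclone Selma: ΔP = 76; V ≈ 6.13 × 76^0.643 ≈ 99.27 kt.
Cyclone Linda: ΔP = 140; V ≈ 5.9 × 140^0.628 ≈ 131.41 kt.
Difference ≈ 99.27 − 131.41 = -32.14 → -32 kt.

-32 kt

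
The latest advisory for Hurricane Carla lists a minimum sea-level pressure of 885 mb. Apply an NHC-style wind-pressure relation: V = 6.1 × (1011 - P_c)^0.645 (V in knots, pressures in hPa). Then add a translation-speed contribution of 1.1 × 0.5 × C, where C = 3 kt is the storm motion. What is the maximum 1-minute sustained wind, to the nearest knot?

ΔP = 1011 − 885 = 126 mb.
126^0.645 ≈ 22.633.
V ≈ 6.1 × 22.633 ≈ 138.1 kt.
Translation term: 1.1 × 0.5 × 3 = 1.65 kt.
Corrected V ≈ 139.75 kt → 140 kt.

140 kt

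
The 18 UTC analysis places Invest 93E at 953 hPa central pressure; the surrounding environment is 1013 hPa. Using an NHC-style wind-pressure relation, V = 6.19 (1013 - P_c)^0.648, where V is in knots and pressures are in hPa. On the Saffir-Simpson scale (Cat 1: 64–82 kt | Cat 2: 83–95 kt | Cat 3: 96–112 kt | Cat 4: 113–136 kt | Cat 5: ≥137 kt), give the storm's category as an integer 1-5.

2

ΔP = 1013 − 953 = 60 hPa.
V ≈ 6.19 × 60^0.648 = 6.19 × 14.20 ≈ 88 kt.
88 kt falls in the Category 2 band.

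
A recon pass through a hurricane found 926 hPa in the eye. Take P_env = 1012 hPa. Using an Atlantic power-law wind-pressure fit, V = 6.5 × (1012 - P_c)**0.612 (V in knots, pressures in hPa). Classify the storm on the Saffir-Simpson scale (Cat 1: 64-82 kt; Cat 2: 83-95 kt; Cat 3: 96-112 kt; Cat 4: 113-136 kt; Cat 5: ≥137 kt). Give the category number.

ΔP = 1012 − 926 = 86 hPa.
V ≈ 6.5 × 86^0.612 = 6.5 × 15.27 ≈ 99 kt.
99 kt falls in the Category 3 band.

3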